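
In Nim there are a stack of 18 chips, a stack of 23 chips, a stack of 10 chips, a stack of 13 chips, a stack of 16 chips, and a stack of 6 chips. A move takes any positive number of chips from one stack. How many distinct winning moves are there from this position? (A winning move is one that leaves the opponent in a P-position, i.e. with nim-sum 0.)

3

Nim-sum: 18 XOR 23 XOR 10 XOR 13 XOR 16 XOR 6 = 20.
The overall nim-sum is X = 20. A stack of size p has a winning move iff p XOR X < p (reduce it to p XOR X).
  18: 18 XOR 20 = 6 < 18 — winning move (to 6).
  23: 23 XOR 20 = 3 < 23 — winning move (to 3).
  10: 10 XOR 20 = 30 ≥ 10 — no move.
  13: 13 XOR 20 = 25 ≥ 13 — no move.
  16: 16 XOR 20 = 4 < 16 — winning move (to 4).
  6: 6 XOR 20 = 18 ≥ 6 — no move.
That gives 3 winning moves.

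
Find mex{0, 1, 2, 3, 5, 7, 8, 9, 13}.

The values 0, 1, 2, 3 are all present; 4 is the first non-negative integer missing from the set.

4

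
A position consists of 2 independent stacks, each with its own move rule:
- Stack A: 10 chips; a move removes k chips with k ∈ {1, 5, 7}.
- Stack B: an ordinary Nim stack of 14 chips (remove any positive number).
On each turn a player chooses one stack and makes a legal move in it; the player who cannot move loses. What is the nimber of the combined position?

Grundy values for stack A (subtraction set {1, 5, 7}):
g(0) = mex{} = 0
g(1) = mex{0} = 1
g(2) = mex{1} = 0
g(3) = mex{0} = 1
g(4) = mex{1} = 0
g(5) = mex{0} = 1
g(6) = mex{1} = 0
g(7) = mex{0} = 1
g(8) = mex{1} = 0
g(9) = mex{0} = 1
g(10) = mex{1} = 0
So g(10) = 0.
Stack B is a plain Nim stack of size 14, so its Grundy value is 14.
The value of a disjunctive sum is the nim-sum of the parts.
Combined value = 0 XOR 14 = 14.

14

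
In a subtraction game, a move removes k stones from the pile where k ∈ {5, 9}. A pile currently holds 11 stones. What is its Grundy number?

Build the Grundy sequence with g(k) = mex{g(k−s) : s ∈ {5, 9}, s ≤ k}:
k:     0  1  2  3  4  5  6  7  8  9 10 11
g(k):  0  0  0  0  0  1  1  1  1  1  2  2
So g(11) = 2.

2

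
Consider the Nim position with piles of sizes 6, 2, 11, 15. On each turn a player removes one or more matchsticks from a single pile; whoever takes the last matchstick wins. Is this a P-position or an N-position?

Bitwise XOR of the heap sizes:
  0110  (6)
  0010  (2)
  1011  (11)
  1111  (15)
  ----
  0000  (0)
The nim-sum is 0, so this is a P-position: the player to move is in a losing position under optimal play.

P-position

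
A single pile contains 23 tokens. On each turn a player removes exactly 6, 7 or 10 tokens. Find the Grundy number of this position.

1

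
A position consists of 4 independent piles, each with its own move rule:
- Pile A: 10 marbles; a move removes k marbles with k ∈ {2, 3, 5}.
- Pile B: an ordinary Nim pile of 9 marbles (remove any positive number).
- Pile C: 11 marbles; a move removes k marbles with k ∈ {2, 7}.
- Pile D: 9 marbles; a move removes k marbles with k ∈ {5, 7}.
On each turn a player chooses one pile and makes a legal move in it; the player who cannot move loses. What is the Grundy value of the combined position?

For pile A, compute g(0), g(1), … with moves {2, 3, 5}:
k:     0  1  2  3  4  5  6  7  8  9 10
g(k):  0  0  1  1  2  2  3  0  0  1  1
So g(10) = 1.
Pile B is a plain Nim pile of size 9, so its Grundy value is 9.
For pile C, compute g(0), g(1), … with moves {2, 7}:
g(0) = mex{} = 0
g(1) = mex{} = 0
g(2) = mex{0} = 1
g(3) = mex{0} = 1
g(4) = mex{1} = 0
g(5) = mex{1} = 0
g(6) = mex{0} = 1
g(7) = mex{0} = 1
g(8) = mex{0,1} = 2
g(9) = mex{1} = 0
g(10) = mex{1,2} = 0
g(11) = mex{0} = 1
So g(11) = 1.
For pile D, compute g(0), g(1), … with moves {5, 7}:
g(0) = mex{} = 0
g(1) = mex{} = 0
g(2) = mex{} = 0
g(3) = mex{} = 0
g(4) = mex{} = 0
g(5) = mex{0} = 1
g(6) = mex{0} = 1
g(7) = mex{0} = 1
g(8) = mex{0} = 1
g(9) = mex{0} = 1
So g(9) = 1.
The value of a disjunctive sum is the nim-sum of the parts.
Combined value = 1 ⊕ 9 ⊕ 1 ⊕ 1 = 8.

8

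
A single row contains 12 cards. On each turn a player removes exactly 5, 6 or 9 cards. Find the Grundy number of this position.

Compute g(0), g(1), … for moves {5, 6, 9}:
g(0) = mex{} = 0
g(1) = mex{} = 0
g(2) = mex{} = 0
g(3) = mex{} = 0
g(4) = mex{} = 0
g(5) = mex{0} = 1
g(6) = mex{0} = 1
g(7) = mex{0} = 1
g(8) = mex{0} = 1
g(9) = mex{0} = 1
g(10) = mex{0,1} = 2
g(11) = mex{0,1} = 2
g(12) = mex{0,1} = 2
So g(12) = 2.

2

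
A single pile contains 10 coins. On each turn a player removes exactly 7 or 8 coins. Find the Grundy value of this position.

Compute g(0), g(1), … for moves {7, 8}:
k:     0  1  2  3  4  5  6  7  8  9 10
g(k):  0  0  0  0  0  0  0  1  1  1  1
So g(10) = 1.

1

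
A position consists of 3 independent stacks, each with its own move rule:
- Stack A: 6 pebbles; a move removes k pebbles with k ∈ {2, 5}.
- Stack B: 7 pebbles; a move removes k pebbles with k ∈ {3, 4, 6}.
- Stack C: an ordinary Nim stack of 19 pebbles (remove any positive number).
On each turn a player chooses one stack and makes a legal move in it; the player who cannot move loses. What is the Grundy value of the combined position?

Grundy values for stack A (subtraction set {2, 5}):
g(0) = mex{} = 0
g(1) = mex{} = 0
g(2) = mex{0} = 1
g(3) = mex{0} = 1
g(4) = mex{1} = 0
g(5) = mex{0,1} = 2
g(6) = mex{0} = 1
So g(6) = 1.
Build the Grundy sequence for stack B with g(k) = mex{g(k−s) : s ∈ {3, 4, 6}, s ≤ k}:
g(0) = mex{} = 0
g(1) = mex{} = 0
g(2) = mex{} = 0
g(3) = mex{0} = 1
g(4) = mex{0} = 1
g(5) = mex{0} = 1
g(6) = mex{0,1} = 2
g(7) = mex{0,1} = 2
So g(7) = 2.
Stack C is a plain Nim stack of size 19, so its Grundy value is 19.
By the Sprague-Grundy theorem, the Grundy value of a sum of independent games is the XOR of the component values.
Combined value = 1 ⊕ 2 ⊕ 19 = 16.

16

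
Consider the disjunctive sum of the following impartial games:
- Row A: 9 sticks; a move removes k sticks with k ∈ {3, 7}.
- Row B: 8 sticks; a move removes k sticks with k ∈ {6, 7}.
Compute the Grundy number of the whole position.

0

Grundy values for row A (subtraction set {3, 7}):
g(0) = mex{} = 0
g(1) = mex{} = 0
g(2) = mex{} = 0
g(3) = mex{0} = 1
g(4) = mex{0} = 1
g(5) = mex{0} = 1
g(6) = mex{1} = 0
g(7) = mex{0,1} = 2
g(8) = mex{0,1} = 2
g(9) = mex{0} = 1
So g(9) = 1.
For row B, compute g(0), g(1), … with moves {6, 7}:
g(0) = mex{} = 0
g(1) = mex{} = 0
g(2) = mex{} = 0
g(3) = mex{} = 0
g(4) = mex{} = 0
g(5) = mex{} = 0
g(6) = mex{0} = 1
g(7) = mex{0} = 1
g(8) = mex{0} = 1
So g(8) = 1.
The value of a disjunctive sum is the nim-sum of the parts.
Combined value = 1 ⊕ 1 = 0.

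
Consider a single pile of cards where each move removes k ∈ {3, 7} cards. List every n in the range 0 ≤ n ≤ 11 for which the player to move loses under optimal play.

Compute g(0), g(1), … for moves {3, 7}:
k:     0  1  2  3  4  5  6  7  8  9 10 11
g(k):  0  0  0  1  1  1  0  2  2  1  0  0
The P-positions (g = 0) in 0..11 are 0, 1, 2, 6, 10, 11.

0, 1, 2, 6, 10, 11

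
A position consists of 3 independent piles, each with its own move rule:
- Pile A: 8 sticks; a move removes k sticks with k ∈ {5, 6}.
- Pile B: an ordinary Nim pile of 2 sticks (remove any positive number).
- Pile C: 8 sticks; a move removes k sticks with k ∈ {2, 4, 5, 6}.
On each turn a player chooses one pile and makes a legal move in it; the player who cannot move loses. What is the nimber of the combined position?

3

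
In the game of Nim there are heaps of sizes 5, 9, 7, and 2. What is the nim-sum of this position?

9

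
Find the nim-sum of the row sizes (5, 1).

4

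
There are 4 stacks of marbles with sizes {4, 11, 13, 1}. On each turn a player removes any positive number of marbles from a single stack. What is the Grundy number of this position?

3

Compute the nim-sum pairwise:
4 ⊕ 11 = 15
15 ⊕ 13 = 2
2 ⊕ 1 = 3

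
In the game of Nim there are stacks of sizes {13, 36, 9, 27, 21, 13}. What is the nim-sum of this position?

35

Nim-sum: 13 ^ 36 ^ 9 ^ 27 ^ 21 ^ 13 = 35.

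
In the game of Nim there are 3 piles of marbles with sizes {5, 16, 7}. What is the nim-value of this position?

18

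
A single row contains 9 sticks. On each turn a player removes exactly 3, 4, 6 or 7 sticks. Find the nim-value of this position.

3

Build the Grundy sequence with g(k) = mex{g(k−s) : s ∈ {3, 4, 6, 7}, s ≤ k}:
k:     0  1  2  3  4  5  6  7  8  9
g(k):  0  0  0  1  1  1  2  2  2  3
So g(9) = 3.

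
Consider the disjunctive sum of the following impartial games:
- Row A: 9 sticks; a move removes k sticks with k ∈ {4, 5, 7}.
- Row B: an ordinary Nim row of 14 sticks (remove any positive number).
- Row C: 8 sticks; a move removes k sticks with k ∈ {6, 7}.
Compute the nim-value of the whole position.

13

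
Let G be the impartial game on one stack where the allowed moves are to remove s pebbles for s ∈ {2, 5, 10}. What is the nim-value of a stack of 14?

3

Grundy values for subtraction set {2, 5, 10}:
g(0) = mex{} = 0
g(1) = mex{} = 0
g(2) = mex{0} = 1
g(3) = mex{0} = 1
g(4) = mex{1} = 0
g(5) = mex{0,1} = 2
g(6) = mex{0} = 1
g(7) = mex{1,2} = 0
g(8) = mex{1} = 0
g(9) = mex{0} = 1
g(10) = mex{0,2} = 1
g(11) = mex{0,1} = 2
g(12) = mex{0,1} = 2
g(13) = mex{0,1,2} = 3
g(14) = mex{0,1,2} = 3
So g(14) = 3.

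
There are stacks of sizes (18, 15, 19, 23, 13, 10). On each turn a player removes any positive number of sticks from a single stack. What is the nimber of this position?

30

Compute the nim-sum pairwise:
18 ^ 15 = 29
29 ^ 19 = 14
14 ^ 23 = 25
25 ^ 13 = 20
20 ^ 10 = 30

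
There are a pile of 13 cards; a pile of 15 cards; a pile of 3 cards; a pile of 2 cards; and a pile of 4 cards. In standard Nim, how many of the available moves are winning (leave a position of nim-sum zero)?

Compute the nim-sum pairwise:
13 ^ 15 = 2
2 ^ 3 = 1
1 ^ 2 = 3
3 ^ 4 = 7
The overall nim-sum is X = 7. A pile of size p has a winning move iff p XOR X < p (reduce it to p XOR X).
  13: 13 XOR 7 = 10 < 13 — winning move (to 10).
  15: 15 XOR 7 = 8 < 15 — winning move (to 8).
  3: 3 XOR 7 = 4 ≥ 3 — no move.
  2: 2 XOR 7 = 5 ≥ 2 — no move.
  4: 4 XOR 7 = 3 < 4 — winning move (to 3).
That gives 3 winning moves.

3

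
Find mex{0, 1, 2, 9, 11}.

3

The values 0, 1, 2 are all present; 3 is the first non-negative integer missing from the set.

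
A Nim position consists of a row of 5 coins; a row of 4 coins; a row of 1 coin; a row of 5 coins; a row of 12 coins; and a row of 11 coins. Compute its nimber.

2

Nim-sum: 5 XOR 4 XOR 1 XOR 5 XOR 12 XOR 11 = 2.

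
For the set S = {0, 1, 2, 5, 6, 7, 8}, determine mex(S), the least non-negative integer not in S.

The values 0, 1, 2 are all present; 3 is the first non-negative integer missing from the set.

3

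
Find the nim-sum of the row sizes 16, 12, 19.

Bitwise XOR of the heap sizes:
  10000  (16)
  01100  (12)
  10011  (19)
  -----
  01111  (15)

15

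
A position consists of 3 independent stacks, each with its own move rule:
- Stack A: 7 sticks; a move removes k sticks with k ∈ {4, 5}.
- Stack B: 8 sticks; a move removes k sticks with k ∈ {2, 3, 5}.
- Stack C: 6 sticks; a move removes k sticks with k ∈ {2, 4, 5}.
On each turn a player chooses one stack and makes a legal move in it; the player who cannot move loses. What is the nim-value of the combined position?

Build the Grundy sequence for stack A with g(k) = mex{g(k−s) : s ∈ {4, 5}, s ≤ k}:
k:     0  1  2  3  4  5  6  7
g(k):  0  0  0  0  1  1  1  1
So g(7) = 1.
Build the Grundy sequence for stack B with g(k) = mex{g(k−s) : s ∈ {2, 3, 5}, s ≤ k}:
g(0) = mex{} = 0
g(1) = mex{} = 0
g(2) = mex{0} = 1
g(3) = mex{0} = 1
g(4) = mex{0,1} = 2
g(5) = mex{0,1} = 2
g(6) = mex{0,1,2} = 3
g(7) = mex{1,2} = 0
g(8) = mex{1,2,3} = 0
So g(8) = 0.
For stack C, compute g(0), g(1), … with moves {2, 4, 5}:
k:     0  1  2  3  4  5  6
g(k):  0  0  1  1  2  2  3
So g(6) = 3.
The value of a disjunctive sum is the nim-sum of the parts.
Combined value = 1 XOR 0 XOR 3 = 2.

2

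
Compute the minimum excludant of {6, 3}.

0

0 is not in the set, so the mex is 0.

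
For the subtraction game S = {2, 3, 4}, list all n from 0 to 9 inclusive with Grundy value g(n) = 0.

0, 1, 6, 7

Compute g(0), g(1), … for moves {2, 3, 4}:
g(0) = mex{} = 0
g(1) = mex{} = 0
g(2) = mex{0} = 1
g(3) = mex{0} = 1
g(4) = mex{0,1} = 2
g(5) = mex{0,1} = 2
g(6) = mex{1,2} = 0
g(7) = mex{1,2} = 0
g(8) = mex{0,2} = 1
g(9) = mex{0,2} = 1
The P-positions (g = 0) in 0..9 are 0, 1, 6, 7.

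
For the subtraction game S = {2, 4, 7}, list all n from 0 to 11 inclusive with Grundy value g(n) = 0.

Build the Grundy sequence with g(k) = mex{g(k−s) : s ∈ {2, 4, 7}, s ≤ k}:
k:     0  1  2  3  4  5  6  7  8  9 10 11
g(k):  0  0  1  1  2  2  0  3  1  0  2  1
The P-positions (g = 0) in 0..11 are 0, 1, 6, 9.

0, 1, 6, 9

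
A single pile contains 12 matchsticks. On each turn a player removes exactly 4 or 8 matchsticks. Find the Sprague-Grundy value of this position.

Build the Grundy sequence with g(k) = mex{g(k−s) : s ∈ {4, 8}, s ≤ k}:
g(0) = mex{} = 0
g(1) = mex{} = 0
g(2) = mex{} = 0
g(3) = mex{} = 0
g(4) = mex{0} = 1
g(5) = mex{0} = 1
g(6) = mex{0} = 1
g(7) = mex{0} = 1
g(8) = mex{0,1} = 2
g(9) = mex{0,1} = 2
g(10) = mex{0,1} = 2
g(11) = mex{0,1} = 2
g(12) = mex{1,2} = 0
So g(12) = 0.

0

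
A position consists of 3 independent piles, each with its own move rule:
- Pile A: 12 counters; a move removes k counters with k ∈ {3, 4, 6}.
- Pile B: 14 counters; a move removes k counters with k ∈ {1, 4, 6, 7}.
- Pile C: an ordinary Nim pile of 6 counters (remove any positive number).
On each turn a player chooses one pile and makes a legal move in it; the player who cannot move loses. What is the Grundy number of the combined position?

Build the Grundy sequence for pile A with g(k) = mex{g(k−s) : s ∈ {3, 4, 6}, s ≤ k}:
g(0) = mex{} = 0
g(1) = mex{} = 0
g(2) = mex{} = 0
g(3) = mex{0} = 1
g(4) = mex{0} = 1
g(5) = mex{0} = 1
g(6) = mex{0,1} = 2
g(7) = mex{0,1} = 2
g(8) = mex{0,1} = 2
g(9) = mex{1,2} = 0
g(10) = mex{1,2} = 0
g(11) = mex{1,2} = 0
g(12) = mex{0,2} = 1
So g(12) = 1.
Build the Grundy sequence for pile B with g(k) = mex{g(k−s) : s ∈ {1, 4, 6, 7}, s ≤ k}:
g(0) = mex{} = 0
g(1) = mex{0} = 1
g(2) = mex{1} = 0
g(3) = mex{0} = 1
g(4) = mex{0,1} = 2
g(5) = mex{1,2} = 0
g(6) = mex{0} = 1
g(7) = mex{0,1} = 2
g(8) = mex{0,1,2} = 3
g(9) = mex{0,1,3} = 2
g(10) = mex{1,2} = 0
g(11) = mex{0,2} = 1
g(12) = mex{0,1,3} = 2
g(13) = mex{1,2} = 0
g(14) = mex{0,2,3} = 1
So g(14) = 1.
Pile C is a plain Nim pile of size 6, so its Grundy value is 6.
The value of a disjunctive sum is the nim-sum of the parts.
Combined value = 1 ⊕ 1 ⊕ 6 = 6.

6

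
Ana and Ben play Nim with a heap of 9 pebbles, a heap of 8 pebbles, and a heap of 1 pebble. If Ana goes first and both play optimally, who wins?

Compute the nim-sum pairwise:
9 XOR 8 = 1
1 XOR 1 = 0
The nim-sum is 0, so this is a P-position: the player to move is in a losing position under optimal play; Ana is about to move from it and so loses — Ben wins.

Ben wins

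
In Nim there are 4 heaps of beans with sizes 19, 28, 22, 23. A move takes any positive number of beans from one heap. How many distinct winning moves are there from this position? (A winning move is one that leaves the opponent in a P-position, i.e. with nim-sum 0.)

1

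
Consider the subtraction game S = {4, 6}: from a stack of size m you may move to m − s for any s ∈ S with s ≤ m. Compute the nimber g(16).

1

Compute g(0), g(1), … for moves {4, 6}:
k:     0  1  2  3  4  5  6  7  8  9 10 11 12 13 14 15 16
g(k):  0  0  0  0  1  1  1  1  2  2  0  0  0  0  1  1  1
So g(16) = 1.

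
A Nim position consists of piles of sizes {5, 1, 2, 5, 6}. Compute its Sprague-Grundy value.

Nim-sum: 5 XOR 1 XOR 2 XOR 5 XOR 6 = 5.

5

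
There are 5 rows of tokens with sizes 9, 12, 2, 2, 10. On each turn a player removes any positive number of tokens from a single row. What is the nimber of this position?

Nim-sum: 9 XOR 12 XOR 2 XOR 2 XOR 10 = 15.

15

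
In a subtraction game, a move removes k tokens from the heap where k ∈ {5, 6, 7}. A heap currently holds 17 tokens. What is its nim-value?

1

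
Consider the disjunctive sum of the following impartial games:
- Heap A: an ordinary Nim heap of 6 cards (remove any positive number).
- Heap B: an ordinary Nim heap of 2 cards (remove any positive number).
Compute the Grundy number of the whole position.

4

Heap A is a plain Nim heap of size 6, so its Grundy value is 6.
Heap B is a plain Nim heap of size 2, so its Grundy value is 2.
By the Sprague-Grundy theorem, the Grundy value of a sum of independent games is the XOR of the component values.
Combined value = 6 XOR 2 = 4.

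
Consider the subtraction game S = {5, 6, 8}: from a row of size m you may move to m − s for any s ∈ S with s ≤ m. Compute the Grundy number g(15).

0

Grundy values for subtraction set {5, 6, 8}:
k:     0  1  2  3  4  5  6  7  8  9 10 11 12 13 14 15
g(k):  0  0  0  0  0  1  1  1  1  1  2  2  2  0  0  0
So g(15) = 0.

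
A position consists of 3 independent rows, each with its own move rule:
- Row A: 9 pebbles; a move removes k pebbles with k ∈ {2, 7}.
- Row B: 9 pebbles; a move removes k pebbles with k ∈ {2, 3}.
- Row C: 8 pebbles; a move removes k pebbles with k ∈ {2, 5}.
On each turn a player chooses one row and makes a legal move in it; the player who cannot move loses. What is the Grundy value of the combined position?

Build the Grundy sequence for row A with g(k) = mex{g(k−s) : s ∈ {2, 7}, s ≤ k}:
g(0) = mex{} = 0
g(1) = mex{} = 0
g(2) = mex{0} = 1
g(3) = mex{0} = 1
g(4) = mex{1} = 0
g(5) = mex{1} = 0
g(6) = mex{0} = 1
g(7) = mex{0} = 1
g(8) = mex{0,1} = 2
g(9) = mex{1} = 0
So g(9) = 0.
For row B, compute g(0), g(1), … with moves {2, 3}:
g(0) = mex{} = 0
g(1) = mex{} = 0
g(2) = mex{0} = 1
g(3) = mex{0} = 1
g(4) = mex{0,1} = 2
g(5) = mex{1} = 0
g(6) = mex{1,2} = 0
g(7) = mex{0,2} = 1
g(8) = mex{0} = 1
g(9) = mex{0,1} = 2
So g(9) = 2.
Grundy values for row C (subtraction set {2, 5}):
g(0) = mex{} = 0
g(1) = mex{} = 0
g(2) = mex{0} = 1
g(3) = mex{0} = 1
g(4) = mex{1} = 0
g(5) = mex{0,1} = 2
g(6) = mex{0} = 1
g(7) = mex{1,2} = 0
g(8) = mex{1} = 0
So g(8) = 0.
The value of a disjunctive sum is the nim-sum of the parts.
Combined value = 0 ⊕ 2 ⊕ 0 = 2.

2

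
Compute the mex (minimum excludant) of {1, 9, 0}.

2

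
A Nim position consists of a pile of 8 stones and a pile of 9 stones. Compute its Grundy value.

Bitwise XOR of the heap sizes:
  1000  (8)
  1001  (9)
  ----
  0001  (1)

1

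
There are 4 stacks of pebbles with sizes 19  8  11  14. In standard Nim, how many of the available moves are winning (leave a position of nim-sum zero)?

1

Compute the nim-sum pairwise:
19 XOR 8 = 27
27 XOR 11 = 16
16 XOR 14 = 30
The overall nim-sum is X = 30. A stack of size p has a winning move iff p XOR X < p (reduce it to p XOR X).
  19: 19 XOR 30 = 13 < 19 — winning move (to 13).
  8: 8 XOR 30 = 22 ≥ 8 — no move.
  11: 11 XOR 30 = 21 ≥ 11 — no move.
  14: 14 XOR 30 = 16 ≥ 14 — no move.
That gives 1 winning move.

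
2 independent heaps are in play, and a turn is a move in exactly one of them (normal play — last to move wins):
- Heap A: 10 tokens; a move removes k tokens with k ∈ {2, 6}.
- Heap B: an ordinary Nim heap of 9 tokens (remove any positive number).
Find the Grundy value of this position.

For heap A, compute g(0), g(1), … with moves {2, 6}:
g(0) = mex{} = 0
g(1) = mex{} = 0
g(2) = mex{0} = 1
g(3) = mex{0} = 1
g(4) = mex{1} = 0
g(5) = mex{1} = 0
g(6) = mex{0} = 1
g(7) = mex{0} = 1
g(8) = mex{1} = 0
g(9) = mex{1} = 0
g(10) = mex{0} = 1
So g(10) = 1.
Heap B is a plain Nim heap of size 9, so its Grundy value is 9.
The value of a disjunctive sum is the nim-sum of the parts.
Combined value = 1 ⊕ 9 = 8.

8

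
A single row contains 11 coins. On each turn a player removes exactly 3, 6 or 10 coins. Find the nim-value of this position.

3

Grundy values for subtraction set {3, 6, 10}:
g(0) = mex{} = 0
g(1) = mex{} = 0
g(2) = mex{} = 0
g(3) = mex{0} = 1
g(4) = mex{0} = 1
g(5) = mex{0} = 1
g(6) = mex{0,1} = 2
g(7) = mex{0,1} = 2
g(8) = mex{0,1} = 2
g(9) = mex{1,2} = 0
g(10) = mex{0,1,2} = 3
g(11) = mex{0,1,2} = 3
So g(11) = 3.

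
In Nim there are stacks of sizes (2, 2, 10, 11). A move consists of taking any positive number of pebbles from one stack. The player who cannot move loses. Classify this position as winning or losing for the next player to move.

Nim-sum: 2 XOR 2 XOR 10 XOR 11 = 1.
The nim-sum is 1 ≠ 0, so this is an N-position: the player to move can win.

Winning position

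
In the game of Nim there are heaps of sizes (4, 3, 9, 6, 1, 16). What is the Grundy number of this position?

Compute the nim-sum pairwise:
4 ⊕ 3 = 7
7 ⊕ 9 = 14
14 ⊕ 6 = 8
8 ⊕ 1 = 9
9 ⊕ 16 = 25

25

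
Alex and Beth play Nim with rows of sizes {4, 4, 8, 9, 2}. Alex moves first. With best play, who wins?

Compute the nim-sum pairwise:
4 ⊕ 4 = 0
0 ⊕ 8 = 8
8 ⊕ 9 = 1
1 ⊕ 2 = 3
The nim-sum is 3 ≠ 0, so this is an N-position: the player to move can win; Alex has a winning move.

Alex wins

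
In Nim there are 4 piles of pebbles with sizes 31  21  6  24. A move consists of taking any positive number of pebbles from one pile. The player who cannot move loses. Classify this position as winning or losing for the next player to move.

Nim-sum: 31 XOR 21 XOR 6 XOR 24 = 20.
The nim-sum is 20 ≠ 0, so this is an N-position: the player to move can win.

Winning position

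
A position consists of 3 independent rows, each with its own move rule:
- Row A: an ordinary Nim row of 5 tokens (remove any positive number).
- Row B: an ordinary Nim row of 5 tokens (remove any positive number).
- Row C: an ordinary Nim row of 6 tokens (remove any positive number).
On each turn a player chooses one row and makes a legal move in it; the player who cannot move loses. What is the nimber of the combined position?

6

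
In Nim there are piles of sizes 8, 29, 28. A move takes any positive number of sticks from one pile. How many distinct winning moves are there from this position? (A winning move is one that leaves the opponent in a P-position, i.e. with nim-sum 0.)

Compute the nim-sum pairwise:
8 XOR 29 = 21
21 XOR 28 = 9
The overall nim-sum is X = 9. A pile of size p has a winning move iff p XOR X < p (reduce it to p XOR X).
  8: 8 XOR 9 = 1 < 8 — winning move (to 1).
  29: 29 XOR 9 = 20 < 29 — winning move (to 20).
  28: 28 XOR 9 = 21 < 28 — winning move (to 21).
That gives 3 winning moves.

3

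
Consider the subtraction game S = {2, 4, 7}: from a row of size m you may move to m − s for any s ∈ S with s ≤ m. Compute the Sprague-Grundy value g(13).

Compute g(0), g(1), … for moves {2, 4, 7}:
g(0) = mex{} = 0
g(1) = mex{} = 0
g(2) = mex{0} = 1
g(3) = mex{0} = 1
g(4) = mex{0,1} = 2
g(5) = mex{0,1} = 2
g(6) = mex{1,2} = 0
g(7) = mex{0,1,2} = 3
g(8) = mex{0,2} = 1
g(9) = mex{1,2,3} = 0
g(10) = mex{0,1} = 2
g(11) = mex{0,2,3} = 1
g(12) = mex{1,2} = 0
g(13) = mex{0,1} = 2
So g(13) = 2.

2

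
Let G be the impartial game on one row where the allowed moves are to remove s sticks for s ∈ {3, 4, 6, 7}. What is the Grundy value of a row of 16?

2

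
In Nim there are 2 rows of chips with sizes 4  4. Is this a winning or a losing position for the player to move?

Losing position

Compute the nim-sum pairwise:
4 ^ 4 = 0
The nim-sum is 0, so this is a P-position: the player to move is in a losing position under optimal play.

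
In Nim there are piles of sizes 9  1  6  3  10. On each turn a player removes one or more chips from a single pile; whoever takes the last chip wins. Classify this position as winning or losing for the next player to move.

Nim-sum: 9 XOR 1 XOR 6 XOR 3 XOR 10 = 7.
The nim-sum is 7 ≠ 0, so this is an N-position: the player to move can win.

Winning position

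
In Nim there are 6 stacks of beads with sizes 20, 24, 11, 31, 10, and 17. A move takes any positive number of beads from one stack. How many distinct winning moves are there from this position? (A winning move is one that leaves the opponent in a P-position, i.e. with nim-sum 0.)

Compute the nim-sum pairwise:
20 ^ 24 = 12
12 ^ 11 = 7
7 ^ 31 = 24
24 ^ 10 = 18
18 ^ 17 = 3
The overall nim-sum is X = 3. A stack of size p has a winning move iff p XOR X < p (reduce it to p XOR X).
  20: 20 XOR 3 = 23 ≥ 20 — no move.
  24: 24 XOR 3 = 27 ≥ 24 — no move.
  11: 11 XOR 3 = 8 < 11 — winning move (to 8).
  31: 31 XOR 3 = 28 < 31 — winning move (to 28).
  10: 10 XOR 3 = 9 < 10 — winning move (to 9).
  17: 17 XOR 3 = 18 ≥ 17 — no move.
That gives 3 winning moves.

3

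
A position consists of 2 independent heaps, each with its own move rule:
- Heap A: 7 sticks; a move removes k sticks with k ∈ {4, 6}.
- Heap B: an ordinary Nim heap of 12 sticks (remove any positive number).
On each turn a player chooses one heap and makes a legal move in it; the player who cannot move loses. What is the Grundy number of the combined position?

13

Build the Grundy sequence for heap A with g(k) = mex{g(k−s) : s ∈ {4, 6}, s ≤ k}:
g(0) = mex{} = 0
g(1) = mex{} = 0
g(2) = mex{} = 0
g(3) = mex{} = 0
g(4) = mex{0} = 1
g(5) = mex{0} = 1
g(6) = mex{0} = 1
g(7) = mex{0} = 1
So g(7) = 1.
Heap B is a plain Nim heap of size 12, so its Grundy value is 12.
By the Sprague-Grundy theorem, the Grundy value of a sum of independent games is the XOR of the component values.
Combined value = 1 ⊕ 12 = 13.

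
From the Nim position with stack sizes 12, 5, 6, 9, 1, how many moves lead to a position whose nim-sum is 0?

Nim-sum: 12 ⊕ 5 ⊕ 6 ⊕ 9 ⊕ 1 = 7.
The overall nim-sum is X = 7. A stack of size p has a winning move iff p XOR X < p (reduce it to p XOR X).
  12: 12 XOR 7 = 11 < 12 — winning move (to 11).
  5: 5 XOR 7 = 2 < 5 — winning move (to 2).
  6: 6 XOR 7 = 1 < 6 — winning move (to 1).
  9: 9 XOR 7 = 14 ≥ 9 — no move.
  1: 1 XOR 7 = 6 ≥ 1 — no move.
That gives 3 winning moves.

3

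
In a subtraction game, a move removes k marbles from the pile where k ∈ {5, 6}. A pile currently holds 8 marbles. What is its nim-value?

Grundy values for subtraction set {5, 6}:
g(0) = mex{} = 0
g(1) = mex{} = 0
g(2) = mex{} = 0
g(3) = mex{} = 0
g(4) = mex{} = 0
g(5) = mex{0} = 1
g(6) = mex{0} = 1
g(7) = mex{0} = 1
g(8) = mex{0} = 1
So g(8) = 1.

1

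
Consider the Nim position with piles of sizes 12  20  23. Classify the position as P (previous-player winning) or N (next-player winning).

Compute the nim-sum pairwise:
12 ^ 20 = 24
24 ^ 23 = 15
The nim-sum is 15 ≠ 0, so this is an N-position: the player to move can win.

N-position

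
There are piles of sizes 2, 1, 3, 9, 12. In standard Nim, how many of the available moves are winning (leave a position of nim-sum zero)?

1

Nim-sum: 2 ^ 1 ^ 3 ^ 9 ^ 12 = 5.
The overall nim-sum is X = 5. A pile of size p has a winning move iff p XOR X < p (reduce it to p XOR X).
  2: 2 XOR 5 = 7 ≥ 2 — no move.
  1: 1 XOR 5 = 4 ≥ 1 — no move.
  3: 3 XOR 5 = 6 ≥ 3 — no move.
  9: 9 XOR 5 = 12 ≥ 9 — no move.
  12: 12 XOR 5 = 9 < 12 — winning move (to 9).
That gives 1 winning move.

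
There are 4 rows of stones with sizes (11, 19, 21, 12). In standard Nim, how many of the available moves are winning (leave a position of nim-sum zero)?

3

Write each in binary and XOR column by column:
  01011  (11)
  10011  (19)
  10101  (21)
  01100  (12)
  -----
  00001  (1)
The overall nim-sum is X = 1. A row of size p has a winning move iff p XOR X < p (reduce it to p XOR X).
  11: 11 XOR 1 = 10 < 11 — winning move (to 10).
  19: 19 XOR 1 = 18 < 19 — winning move (to 18).
  21: 21 XOR 1 = 20 < 21 — winning move (to 20).
  12: 12 XOR 1 = 13 ≥ 12 — no move.
That gives 3 winning moves.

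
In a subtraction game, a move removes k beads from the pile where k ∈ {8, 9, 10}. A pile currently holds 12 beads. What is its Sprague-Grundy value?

1

Grundy values for subtraction set {8, 9, 10}:
k:     0  1  2  3  4  5  6  7  8  9 10 11 12
g(k):  0  0  0  0  0  0  0  0  1  1  1  1  1
So g(12) = 1.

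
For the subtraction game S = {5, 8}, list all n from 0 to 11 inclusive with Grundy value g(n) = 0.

0, 1, 2, 3, 4

Grundy values for subtraction set {5, 8}:
g(0) = mex{} = 0
g(1) = mex{} = 0
g(2) = mex{} = 0
g(3) = mex{} = 0
g(4) = mex{} = 0
g(5) = mex{0} = 1
g(6) = mex{0} = 1
g(7) = mex{0} = 1
g(8) = mex{0} = 1
g(9) = mex{0} = 1
g(10) = mex{0,1} = 2
g(11) = mex{0,1} = 2
The P-positions (g = 0) in 0..11 are 0, 1, 2, 3, 4.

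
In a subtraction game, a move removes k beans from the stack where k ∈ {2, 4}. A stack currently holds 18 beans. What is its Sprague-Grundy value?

Grundy values for subtraction set {2, 4}:
k:     0  1  2  3  4  5  6  7  8  9 10 11 12 13 14 15 16 17 18
g(k):  0  0  1  1  2  2  0  0  1  1  2  2  0  0  1  1  2  2  0
So g(18) = 0.

0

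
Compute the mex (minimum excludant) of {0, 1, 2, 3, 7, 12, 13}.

4

The values 0, 1, 2, 3 are all present; 4 is the first non-negative integer missing from the set.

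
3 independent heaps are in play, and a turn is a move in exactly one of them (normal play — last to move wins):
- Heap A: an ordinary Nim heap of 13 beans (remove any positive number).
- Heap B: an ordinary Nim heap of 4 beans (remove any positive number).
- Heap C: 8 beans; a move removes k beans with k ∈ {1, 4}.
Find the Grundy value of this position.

Heap A is a plain Nim heap of size 13, so its Grundy value is 13.
Heap B is a plain Nim heap of size 4, so its Grundy value is 4.
Grundy values for heap C (subtraction set {1, 4}):
k:     0  1  2  3  4  5  6  7  8
g(k):  0  1  0  1  2  0  1  0  1
So g(8) = 1.
The value of a disjunctive sum is the nim-sum of the parts.
Combined value = 13 ⊕ 4 ⊕ 1 = 8.

8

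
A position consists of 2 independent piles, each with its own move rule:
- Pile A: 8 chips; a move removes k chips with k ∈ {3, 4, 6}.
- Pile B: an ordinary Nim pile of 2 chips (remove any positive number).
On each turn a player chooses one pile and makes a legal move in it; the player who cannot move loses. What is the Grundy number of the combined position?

0

Build the Grundy sequence for pile A with g(k) = mex{g(k−s) : s ∈ {3, 4, 6}, s ≤ k}:
k:     0  1  2  3  4  5  6  7  8
g(k):  0  0  0  1  1  1  2  2  2
So g(8) = 2.
Pile B is a plain Nim pile of size 2, so its Grundy value is 2.
By the Sprague-Grundy theorem, the Grundy value of a sum of independent games is the XOR of the component values.
Combined value = 2 XOR 2 = 0.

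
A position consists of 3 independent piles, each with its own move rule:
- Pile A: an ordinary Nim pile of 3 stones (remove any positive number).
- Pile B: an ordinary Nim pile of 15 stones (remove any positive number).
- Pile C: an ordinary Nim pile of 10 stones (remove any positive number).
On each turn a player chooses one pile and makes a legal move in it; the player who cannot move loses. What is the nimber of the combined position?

6

Pile A is a plain Nim pile of size 3, so its Grundy value is 3.
Pile B is a plain Nim pile of size 15, so its Grundy value is 15.
Pile C is a plain Nim pile of size 10, so its Grundy value is 10.
The value of a disjunctive sum is the nim-sum of the parts.
Combined value = 3 XOR 15 XOR 10 = 6.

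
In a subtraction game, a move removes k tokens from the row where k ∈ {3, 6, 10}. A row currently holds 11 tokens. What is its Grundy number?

3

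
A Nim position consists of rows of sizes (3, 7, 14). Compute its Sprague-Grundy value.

10

Compute the nim-sum pairwise:
3 ^ 7 = 4
4 ^ 14 = 10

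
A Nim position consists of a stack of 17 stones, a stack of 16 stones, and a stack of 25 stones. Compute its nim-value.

24

Compute the nim-sum pairwise:
17 XOR 16 = 1
1 XOR 25 = 24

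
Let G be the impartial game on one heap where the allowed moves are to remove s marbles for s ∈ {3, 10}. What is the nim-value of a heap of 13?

0

Compute g(0), g(1), … for moves {3, 10}:
k:     0  1  2  3  4  5  6  7  8  9 10 11 12 13
g(k):  0  0  0  1  1  1  0  0  0  1  1  1  2  0
So g(13) = 0.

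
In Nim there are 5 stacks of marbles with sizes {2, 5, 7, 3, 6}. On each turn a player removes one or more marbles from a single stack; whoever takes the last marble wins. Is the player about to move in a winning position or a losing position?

Compute the nim-sum pairwise:
2 ⊕ 5 = 7
7 ⊕ 7 = 0
0 ⊕ 3 = 3
3 ⊕ 6 = 5
The nim-sum is 5 ≠ 0, so this is an N-position: the player to move can win.

Winning position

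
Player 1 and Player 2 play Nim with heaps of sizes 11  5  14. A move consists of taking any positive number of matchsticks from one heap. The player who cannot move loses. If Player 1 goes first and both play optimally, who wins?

Player 2 wins

Compute the nim-sum pairwise:
11 XOR 5 = 14
14 XOR 14 = 0
The nim-sum is 0, so this is a P-position: the player to move is in a losing position under optimal play; Player 1 is about to move from it and so loses — Player 2 wins.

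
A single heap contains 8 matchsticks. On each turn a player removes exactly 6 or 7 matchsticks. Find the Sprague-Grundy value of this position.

Grundy values for subtraction set {6, 7}:
g(0) = mex{} = 0
g(1) = mex{} = 0
g(2) = mex{} = 0
g(3) = mex{} = 0
g(4) = mex{} = 0
g(5) = mex{} = 0
g(6) = mex{0} = 1
g(7) = mex{0} = 1
g(8) = mex{0} = 1
So g(8) = 1.

1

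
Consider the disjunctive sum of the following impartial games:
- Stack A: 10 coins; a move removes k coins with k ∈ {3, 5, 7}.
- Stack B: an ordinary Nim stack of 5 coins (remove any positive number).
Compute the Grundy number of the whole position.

5

For stack A, compute g(0), g(1), … with moves {3, 5, 7}:
g(0) = mex{} = 0
g(1) = mex{} = 0
g(2) = mex{} = 0
g(3) = mex{0} = 1
g(4) = mex{0} = 1
g(5) = mex{0} = 1
g(6) = mex{0,1} = 2
g(7) = mex{0,1} = 2
g(8) = mex{0,1} = 2
g(9) = mex{0,1,2} = 3
g(10) = mex{1,2} = 0
So g(10) = 0.
Stack B is a plain Nim stack of size 5, so its Grundy value is 5.
The value of a disjunctive sum is the nim-sum of the parts.
Combined value = 0 ⊕ 5 = 5.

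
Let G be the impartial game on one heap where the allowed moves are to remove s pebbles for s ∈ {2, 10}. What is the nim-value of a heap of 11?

1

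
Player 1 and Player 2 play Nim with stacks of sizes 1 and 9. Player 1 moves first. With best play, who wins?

Player 1 wins

Nim-sum: 1 ⊕ 9 = 8.
The nim-sum is 8 ≠ 0, so this is an N-position: the player to move can win; Player 1 has a winning move.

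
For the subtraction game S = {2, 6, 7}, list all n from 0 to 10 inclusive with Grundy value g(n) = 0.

Compute g(0), g(1), … for moves {2, 6, 7}:
g(0) = mex{} = 0
g(1) = mex{} = 0
g(2) = mex{0} = 1
g(3) = mex{0} = 1
g(4) = mex{1} = 0
g(5) = mex{1} = 0
g(6) = mex{0} = 1
g(7) = mex{0} = 1
g(8) = mex{0,1} = 2
g(9) = mex{1} = 0
g(10) = mex{0,1,2} = 3
The P-positions (g = 0) in 0..10 are 0, 1, 4, 5, 9.

0, 1, 4, 5, 9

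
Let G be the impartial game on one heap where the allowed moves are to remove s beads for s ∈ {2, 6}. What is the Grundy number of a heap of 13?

Grundy values for subtraction set {2, 6}:
g(0) = mex{} = 0
g(1) = mex{} = 0
g(2) = mex{0} = 1
g(3) = mex{0} = 1
g(4) = mex{1} = 0
g(5) = mex{1} = 0
g(6) = mex{0} = 1
g(7) = mex{0} = 1
g(8) = mex{1} = 0
g(9) = mex{1} = 0
g(10) = mex{0} = 1
g(11) = mex{0} = 1
g(12) = mex{1} = 0
g(13) = mex{1} = 0
So g(13) = 0.

0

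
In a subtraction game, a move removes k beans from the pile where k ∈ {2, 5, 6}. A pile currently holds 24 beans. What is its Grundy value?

1

Build the Grundy sequence with g(k) = mex{g(k−s) : s ∈ {2, 5, 6}, s ≤ k}:
k:     0  1  2  3  4  5  6  7  8  9 10 11 12 13 14 15 16 17 18 19 20 21 22 23 24
g(k):  0  0  1  1  0  2  1  3  0  2  1  0  0  1  1  0  2  1  3  0  2  1  0  0  1
So g(24) = 1.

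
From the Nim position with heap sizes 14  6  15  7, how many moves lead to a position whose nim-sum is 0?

0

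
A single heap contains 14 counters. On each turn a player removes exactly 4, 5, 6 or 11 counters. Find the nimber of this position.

Compute g(0), g(1), … for moves {4, 5, 6, 11}:
g(0) = mex{} = 0
g(1) = mex{} = 0
g(2) = mex{} = 0
g(3) = mex{} = 0
g(4) = mex{0} = 1
g(5) = mex{0} = 1
g(6) = mex{0} = 1
g(7) = mex{0} = 1
g(8) = mex{0,1} = 2
g(9) = mex{0,1} = 2
g(10) = mex{1} = 0
g(11) = mex{0,1} = 2
g(12) = mex{0,1,2} = 3
g(13) = mex{0,1,2} = 3
g(14) = mex{0,2} = 1
So g(14) = 1.

1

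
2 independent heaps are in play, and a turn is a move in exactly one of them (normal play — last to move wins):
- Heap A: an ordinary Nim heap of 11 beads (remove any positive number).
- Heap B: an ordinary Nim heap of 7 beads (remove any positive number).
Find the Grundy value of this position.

Heap A is a plain Nim heap of size 11, so its Grundy value is 11.
Heap B is a plain Nim heap of size 7, so its Grundy value is 7.
The value of a disjunctive sum is the nim-sum of the parts.
Combined value = 11 XOR 7 = 12.

12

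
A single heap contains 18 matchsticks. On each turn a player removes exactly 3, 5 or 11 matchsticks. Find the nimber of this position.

0

Grundy values for subtraction set {3, 5, 11}:
k:     0  1  2  3  4  5  6  7  8  9 10 11 12 13 14 15 16 17 18
g(k):  0  0  0  1  1  1  2  2  0  0  0  1  1  1  2  2  0  0  0
So g(18) = 0.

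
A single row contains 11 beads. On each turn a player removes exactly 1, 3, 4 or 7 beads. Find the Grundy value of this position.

1

Grundy values for subtraction set {1, 3, 4, 7}:
g(0) = mex{} = 0
g(1) = mex{0} = 1
g(2) = mex{1} = 0
g(3) = mex{0} = 1
g(4) = mex{0,1} = 2
g(5) = mex{0,1,2} = 3
g(6) = mex{0,1,3} = 2
g(7) = mex{0,1,2} = 3
g(8) = mex{1,2,3} = 0
g(9) = mex{0,2,3} = 1
g(10) = mex{1,2,3} = 0
g(11) = mex{0,2,3} = 1
So g(11) = 1.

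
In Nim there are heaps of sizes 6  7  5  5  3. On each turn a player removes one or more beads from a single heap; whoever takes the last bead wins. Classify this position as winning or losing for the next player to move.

Nim-sum: 6 XOR 7 XOR 5 XOR 5 XOR 3 = 2.
The nim-sum is 2 ≠ 0, so this is an N-position: the player to move can win.

Winning position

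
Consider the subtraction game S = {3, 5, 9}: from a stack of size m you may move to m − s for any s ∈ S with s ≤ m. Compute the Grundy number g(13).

Grundy values for subtraction set {3, 5, 9}:
k:     0  1  2  3  4  5  6  7  8  9 10 11 12 13
g(k):  0  0  0  1  1  1  2  2  0  3  3  1  0  2
So g(13) = 2.

2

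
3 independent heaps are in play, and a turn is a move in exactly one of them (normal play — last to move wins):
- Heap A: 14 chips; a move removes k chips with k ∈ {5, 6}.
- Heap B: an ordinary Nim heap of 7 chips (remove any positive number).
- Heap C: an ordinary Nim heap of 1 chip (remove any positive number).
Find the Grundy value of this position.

Grundy values for heap A (subtraction set {5, 6}):
k:     0  1  2  3  4  5  6  7  8  9 10 11 12 13 14
g(k):  0  0  0  0  0  1  1  1  1  1  2  0  0  0  0
So g(14) = 0.
Heap B is a plain Nim heap of size 7, so its Grundy value is 7.
Heap C is a plain Nim heap of size 1, so its Grundy value is 1.
By the Sprague-Grundy theorem, the Grundy value of a sum of independent games is the XOR of the component values.
Combined value = 0 ⊕ 7 ⊕ 1 = 6.

6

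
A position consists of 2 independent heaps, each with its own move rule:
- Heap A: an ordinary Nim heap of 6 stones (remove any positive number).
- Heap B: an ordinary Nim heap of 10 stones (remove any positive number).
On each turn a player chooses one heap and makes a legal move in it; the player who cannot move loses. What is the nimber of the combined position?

12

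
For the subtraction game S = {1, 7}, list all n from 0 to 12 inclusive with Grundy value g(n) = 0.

0, 2, 4, 6, 8, 10, 12

Grundy values for subtraction set {1, 7}:
g(0) = mex{} = 0
g(1) = mex{0} = 1
g(2) = mex{1} = 0
g(3) = mex{0} = 1
g(4) = mex{1} = 0
g(5) = mex{0} = 1
g(6) = mex{1} = 0
g(7) = mex{0} = 1
g(8) = mex{1} = 0
g(9) = mex{0} = 1
g(10) = mex{1} = 0
g(11) = mex{0} = 1
g(12) = mex{1} = 0
The P-positions (g = 0) in 0..12 are 0, 2, 4, 6, 8, 10, 12.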